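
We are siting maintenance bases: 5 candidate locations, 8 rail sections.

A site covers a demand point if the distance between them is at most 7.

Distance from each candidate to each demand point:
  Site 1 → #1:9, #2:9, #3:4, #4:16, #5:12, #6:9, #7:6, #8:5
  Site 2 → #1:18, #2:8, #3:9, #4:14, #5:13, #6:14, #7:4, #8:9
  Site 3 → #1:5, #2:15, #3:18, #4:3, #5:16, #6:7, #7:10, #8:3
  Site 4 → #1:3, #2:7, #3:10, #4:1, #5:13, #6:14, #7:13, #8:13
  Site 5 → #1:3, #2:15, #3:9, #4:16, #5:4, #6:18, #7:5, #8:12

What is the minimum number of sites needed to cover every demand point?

Coverage sets (demand points within 7 of each site):
  Site 1: {#3, #7, #8}
  Site 2: {#7}
  Site 3: {#1, #4, #6, #8}
  Site 4: {#1, #2, #4}
  Site 5: {#1, #5, #7}
No 3 sites suffice: every size-3 union leaves at least one demand point uncovered.
But {Site 1, Site 3, Site 4, Site 5} covers everything, so the minimum is 4.

4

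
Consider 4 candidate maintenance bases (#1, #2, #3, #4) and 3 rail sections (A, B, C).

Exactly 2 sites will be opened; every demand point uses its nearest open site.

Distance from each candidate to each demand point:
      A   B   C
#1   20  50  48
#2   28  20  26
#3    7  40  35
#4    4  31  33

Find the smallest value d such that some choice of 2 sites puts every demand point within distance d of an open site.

Open {#1, #2}.
  Farthest demand point is C at distance 26 (to #2); all others are ≤ 26.
With {#2, #3} the worst case is 26.
With {#2, #4} the worst case is 26.
No size-2 selection achieves below 26.

26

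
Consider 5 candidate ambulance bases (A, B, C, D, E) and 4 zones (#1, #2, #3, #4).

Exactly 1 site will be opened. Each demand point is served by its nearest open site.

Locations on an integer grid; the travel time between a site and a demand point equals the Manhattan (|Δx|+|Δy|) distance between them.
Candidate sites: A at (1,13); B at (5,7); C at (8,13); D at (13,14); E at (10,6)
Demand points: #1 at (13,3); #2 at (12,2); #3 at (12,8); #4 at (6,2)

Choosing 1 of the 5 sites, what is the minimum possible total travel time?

24

Open {E}.
  #1→E 6, #2→E 6, #3→E 4, #4→E 8  ⇒ total 24.
Compare {B}: total 38.
Compare {D}: total 50.
No size-1 selection does better; minimum is 24.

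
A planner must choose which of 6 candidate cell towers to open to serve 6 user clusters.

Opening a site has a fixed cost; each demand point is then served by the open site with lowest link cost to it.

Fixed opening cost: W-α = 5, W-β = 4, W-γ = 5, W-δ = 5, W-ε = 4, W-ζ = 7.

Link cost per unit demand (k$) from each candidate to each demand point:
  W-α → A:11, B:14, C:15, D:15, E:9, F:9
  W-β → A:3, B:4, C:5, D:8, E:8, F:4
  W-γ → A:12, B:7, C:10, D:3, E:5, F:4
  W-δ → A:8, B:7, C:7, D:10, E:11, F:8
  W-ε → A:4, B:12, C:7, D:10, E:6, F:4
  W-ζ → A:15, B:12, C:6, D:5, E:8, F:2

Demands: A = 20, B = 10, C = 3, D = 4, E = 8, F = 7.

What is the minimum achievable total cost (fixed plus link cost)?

Open {W-β, W-γ, W-ζ}: assign each demand point to its cheapest open site.
  A→W-β 20×3=60, B→W-β 10×4=40, C→W-β 3×5=15, D→W-γ 4×3=12, E→W-γ 8×5=40, F→W-ζ 7×2=14
  link cost 181, fixed 16 → total 197.
Compare {W-β, W-γ, W-ε, W-ζ}: link cost 181 + fixed 20 = 201.
Compare {W-α, W-β, W-γ, W-ζ}: link cost 181 + fixed 21 = 202.
Compare {W-β, W-γ, W-δ, W-ζ}: link cost 181 + fixed 21 = 202.
All other subsets cost ≥ 201. Minimum total cost: 197.

197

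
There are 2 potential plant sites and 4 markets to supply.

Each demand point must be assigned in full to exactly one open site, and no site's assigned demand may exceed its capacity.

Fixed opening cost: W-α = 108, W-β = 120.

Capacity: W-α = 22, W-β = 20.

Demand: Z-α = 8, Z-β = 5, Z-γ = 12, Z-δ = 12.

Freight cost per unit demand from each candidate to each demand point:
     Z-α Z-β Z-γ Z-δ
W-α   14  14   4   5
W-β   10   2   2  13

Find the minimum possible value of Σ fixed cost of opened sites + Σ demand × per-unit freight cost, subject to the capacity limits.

434

Open {W-α, W-β}; cheapest assignment that respects the capacities:
  W-α (cap 22, load 20): Z-α, Z-δ — cost 8×14 + 12×5 = 172
  W-β (cap 20, load 17): Z-β, Z-γ — cost 5×2 + 12×2 = 34
  Shipping 206, fixed 228 → total 434.
  Any other capacity-feasible assignment to {W-α, W-β} ships for at least 206.
Total demand is 37 and no other set of sites has combined capacity ≥ 37, so {W-α, W-β} is the only feasible choice of open sites. Minimum: 434.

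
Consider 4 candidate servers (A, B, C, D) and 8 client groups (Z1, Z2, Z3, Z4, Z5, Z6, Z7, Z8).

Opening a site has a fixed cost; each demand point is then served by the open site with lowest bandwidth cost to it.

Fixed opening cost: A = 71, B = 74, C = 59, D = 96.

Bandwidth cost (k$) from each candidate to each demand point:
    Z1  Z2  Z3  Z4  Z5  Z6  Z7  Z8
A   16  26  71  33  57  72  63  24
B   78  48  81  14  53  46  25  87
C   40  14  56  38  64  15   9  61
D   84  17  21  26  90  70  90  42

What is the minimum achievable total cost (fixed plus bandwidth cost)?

Open {A, C}: assign each demand point to its cheapest open site.
  Z1→A 16, Z2→C 14, Z3→C 56, Z4→A 33, Z5→A 57, Z6→C 15, Z7→C 9, Z8→A 24
  bandwidth cost 224, fixed 130 → total 354.
Compare {C}: bandwidth cost 297 + fixed 59 = 356.
Compare {C, D}: bandwidth cost 231 + fixed 155 = 386.
Compare {B, C}: bandwidth cost 262 + fixed 133 = 395.
All other subsets cost ≥ 356. Minimum total cost: 354.

354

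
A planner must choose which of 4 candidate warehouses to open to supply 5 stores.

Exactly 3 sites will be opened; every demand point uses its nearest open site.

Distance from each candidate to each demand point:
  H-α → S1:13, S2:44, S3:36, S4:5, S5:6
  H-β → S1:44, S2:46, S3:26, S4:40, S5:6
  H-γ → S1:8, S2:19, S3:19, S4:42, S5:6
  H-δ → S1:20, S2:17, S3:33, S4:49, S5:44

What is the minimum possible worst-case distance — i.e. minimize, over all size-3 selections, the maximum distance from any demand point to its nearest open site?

19

Open {H-α, H-β, H-γ}.
  Farthest demand point is S2 at distance 19 (to H-γ); all others are ≤ 19.
With {H-α, H-γ, H-δ} the worst case is 19.
With {H-α, H-β, H-δ} the worst case is 26.
No size-3 selection achieves below 19.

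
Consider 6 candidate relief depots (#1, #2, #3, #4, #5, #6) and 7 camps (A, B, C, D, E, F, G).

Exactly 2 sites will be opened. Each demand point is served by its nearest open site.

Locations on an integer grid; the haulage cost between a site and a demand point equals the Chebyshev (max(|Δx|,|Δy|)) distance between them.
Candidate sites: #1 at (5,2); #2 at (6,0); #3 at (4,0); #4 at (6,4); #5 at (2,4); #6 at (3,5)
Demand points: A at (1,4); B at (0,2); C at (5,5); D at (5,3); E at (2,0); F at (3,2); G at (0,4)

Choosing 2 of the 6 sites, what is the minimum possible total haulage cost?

13

Open {#4, #5}.
  A→#5 1, B→#5 2, C→#4 1, D→#4 1, E→#4 4, F→#5 2, G→#5 2  ⇒ total 13.
Compare {#1, #5}: total 14.
Compare {#3, #5}: total 15.
No size-2 selection does better; minimum is 13.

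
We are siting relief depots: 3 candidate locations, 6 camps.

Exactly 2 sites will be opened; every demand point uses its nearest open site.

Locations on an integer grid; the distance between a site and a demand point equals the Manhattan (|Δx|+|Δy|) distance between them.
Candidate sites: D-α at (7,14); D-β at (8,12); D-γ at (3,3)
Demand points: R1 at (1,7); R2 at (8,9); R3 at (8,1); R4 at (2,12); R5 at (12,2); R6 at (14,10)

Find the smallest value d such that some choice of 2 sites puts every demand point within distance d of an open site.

10

Open {D-β, D-γ}.
  Farthest demand point is R5 at distance 10 (to D-γ); all others are ≤ 10.
With {D-α, D-γ} the worst case is 11.
With {D-α, D-β} the worst case is 14.
No size-2 selection achieves below 10.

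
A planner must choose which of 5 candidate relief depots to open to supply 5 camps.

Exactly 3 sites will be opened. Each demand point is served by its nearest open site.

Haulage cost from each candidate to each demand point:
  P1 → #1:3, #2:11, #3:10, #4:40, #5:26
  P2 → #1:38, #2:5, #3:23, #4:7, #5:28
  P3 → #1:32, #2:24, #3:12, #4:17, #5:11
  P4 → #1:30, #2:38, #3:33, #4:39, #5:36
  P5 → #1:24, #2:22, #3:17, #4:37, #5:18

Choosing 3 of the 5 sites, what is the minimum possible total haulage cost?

Open {P1, P2, P3}.
  #1→P1 3, #2→P2 5, #3→P1 10, #4→P2 7, #5→P3 11  ⇒ total 36.
Compare {P1, P2, P5}: total 43.
Compare {P1, P2, P4}: total 51.
No size-3 selection does better; minimum is 36.

36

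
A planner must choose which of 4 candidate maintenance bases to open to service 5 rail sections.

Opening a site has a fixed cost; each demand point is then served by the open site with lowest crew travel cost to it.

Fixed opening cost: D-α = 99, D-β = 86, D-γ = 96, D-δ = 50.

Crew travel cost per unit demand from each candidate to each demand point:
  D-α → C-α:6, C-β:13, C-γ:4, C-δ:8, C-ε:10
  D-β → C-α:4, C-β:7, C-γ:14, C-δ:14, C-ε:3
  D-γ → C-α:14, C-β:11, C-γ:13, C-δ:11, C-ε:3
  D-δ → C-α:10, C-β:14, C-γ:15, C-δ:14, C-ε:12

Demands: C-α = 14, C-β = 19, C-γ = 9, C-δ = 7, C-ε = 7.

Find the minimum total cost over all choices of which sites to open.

487

Open {D-α, D-β}: assign each demand point to its cheapest open site.
  C-α→D-β 14×4=56, C-β→D-β 19×7=133, C-γ→D-α 9×4=36, C-δ→D-α 7×8=56, C-ε→D-β 7×3=21
  crew travel cost 302, fixed 185 → total 487.
Compare {D-β}: crew travel cost 434 + fixed 86 = 520.
Compare {D-α, D-β, D-δ}: crew travel cost 302 + fixed 235 = 537.
Compare {D-β, D-δ}: crew travel cost 434 + fixed 136 = 570.
All other subsets cost ≥ 520. Minimum total cost: 487.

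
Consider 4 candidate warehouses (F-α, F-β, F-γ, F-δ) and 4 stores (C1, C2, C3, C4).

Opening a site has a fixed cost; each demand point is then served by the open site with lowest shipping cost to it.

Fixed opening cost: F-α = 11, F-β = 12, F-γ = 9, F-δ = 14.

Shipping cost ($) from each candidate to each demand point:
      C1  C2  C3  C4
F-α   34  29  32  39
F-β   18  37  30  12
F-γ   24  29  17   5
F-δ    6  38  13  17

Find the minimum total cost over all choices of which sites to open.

76

Open {F-γ, F-δ}: assign each demand point to its cheapest open site.
  C1→F-δ 6, C2→F-γ 29, C3→F-δ 13, C4→F-γ 5
  shipping cost 53, fixed 23 → total 76.
Compare {F-γ}: shipping cost 75 + fixed 9 = 84.
Compare {F-α, F-γ, F-δ}: shipping cost 53 + fixed 34 = 87.
Compare {F-δ}: shipping cost 74 + fixed 14 = 88.
All other subsets cost ≥ 84. Minimum total cost: 76.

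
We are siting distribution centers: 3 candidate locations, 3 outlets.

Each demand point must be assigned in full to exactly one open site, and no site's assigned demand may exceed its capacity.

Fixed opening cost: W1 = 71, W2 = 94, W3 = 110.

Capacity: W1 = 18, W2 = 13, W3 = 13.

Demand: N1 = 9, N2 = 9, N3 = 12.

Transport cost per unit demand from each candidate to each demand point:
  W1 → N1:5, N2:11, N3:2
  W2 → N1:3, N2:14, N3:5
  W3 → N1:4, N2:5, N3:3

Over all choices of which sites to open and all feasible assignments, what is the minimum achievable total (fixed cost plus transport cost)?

Open {W1, W3}; cheapest assignment that respects the capacities:
  W1 (cap 18, load 18): N1, N2 — cost 9×5 + 9×11 = 144
  W3 (cap 13, load 12): N3 — cost 12×3 = 36
  Shipping 180, fixed 181 → total 361.
  Any other capacity-feasible assignment to {W1, W3} ships for at least 180.
Compare {W1, W2}: its best feasible assignment gives total 369.
Compare {W1, W2, W3}: its best feasible assignment gives total 371.
Every other set of open sites that can feasibly serve all demand totals ≥ 369 even under its best assignment. Minimum: 361.

361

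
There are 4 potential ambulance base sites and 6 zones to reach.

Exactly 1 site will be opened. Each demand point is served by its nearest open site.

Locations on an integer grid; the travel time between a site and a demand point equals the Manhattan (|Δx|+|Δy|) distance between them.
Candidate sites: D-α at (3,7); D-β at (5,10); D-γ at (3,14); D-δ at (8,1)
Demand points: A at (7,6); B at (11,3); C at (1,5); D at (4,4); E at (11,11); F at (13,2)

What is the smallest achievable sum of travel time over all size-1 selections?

Open {D-δ}.
  A→D-δ 6, B→D-δ 5, C→D-δ 11, D→D-δ 7, E→D-δ 13, F→D-δ 6  ⇒ total 48.
Compare {D-α}: total 52.
Compare {D-β}: total 58.
No size-1 selection does better; minimum is 48.

48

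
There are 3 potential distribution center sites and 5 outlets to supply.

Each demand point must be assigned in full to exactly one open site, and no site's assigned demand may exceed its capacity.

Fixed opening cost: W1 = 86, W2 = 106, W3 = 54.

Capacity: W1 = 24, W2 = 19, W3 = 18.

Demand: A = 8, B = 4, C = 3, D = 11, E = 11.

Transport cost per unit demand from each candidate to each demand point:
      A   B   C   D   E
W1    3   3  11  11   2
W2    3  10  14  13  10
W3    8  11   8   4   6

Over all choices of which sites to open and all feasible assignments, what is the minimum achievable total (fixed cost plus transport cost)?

Open {W1, W3}; cheapest assignment that respects the capacities:
  W1 (cap 24, load 23): A, B, E — cost 8×3 + 4×3 + 11×2 = 58
  W3 (cap 18, load 14): C, D — cost 3×8 + 11×4 = 68
  Shipping 126, fixed 140 → total 266.
  Any other capacity-feasible assignment to {W1, W3} ships for at least 126.
Compare {W1, W2, W3}: its best feasible assignment gives total 372.
Compare {W2, W3}: its best feasible assignment gives total 406.
Every other set of open sites that can feasibly serve all demand totals ≥ 372 even under its best assignment. Minimum: 266.

266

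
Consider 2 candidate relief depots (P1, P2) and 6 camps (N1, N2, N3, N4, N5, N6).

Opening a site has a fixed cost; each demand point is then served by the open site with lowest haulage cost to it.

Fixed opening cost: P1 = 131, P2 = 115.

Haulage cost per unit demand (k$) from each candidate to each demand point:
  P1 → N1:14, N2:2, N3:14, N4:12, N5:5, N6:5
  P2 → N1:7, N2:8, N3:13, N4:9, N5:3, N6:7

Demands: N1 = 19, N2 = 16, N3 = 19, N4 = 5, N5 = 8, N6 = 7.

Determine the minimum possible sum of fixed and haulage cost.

741

Open {P2}: assign each demand point to its cheapest open site.
  N1→P2 19×7=133, N2→P2 16×8=128, N3→P2 19×13=247, N4→P2 5×9=45, N5→P2 8×3=24, N6→P2 7×7=49
  haulage cost 626, fixed 115 → total 741.
Compare {P1, P2}: haulage cost 516 + fixed 246 = 762.
Compare {P1}: haulage cost 699 + fixed 131 = 830.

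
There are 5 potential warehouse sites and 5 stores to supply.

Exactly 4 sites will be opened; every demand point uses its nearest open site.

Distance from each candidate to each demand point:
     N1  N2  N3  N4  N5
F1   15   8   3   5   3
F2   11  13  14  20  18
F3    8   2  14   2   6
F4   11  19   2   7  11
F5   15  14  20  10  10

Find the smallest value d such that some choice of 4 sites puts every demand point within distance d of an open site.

Open {F1, F2, F3, F4}.
  Farthest demand point is N1 at distance 8 (to F3); all others are ≤ 8.
With {F1, F2, F3, F5} the worst case is 8.
With {F1, F3, F4, F5} the worst case is 8.
No size-4 selection achieves below 8.

8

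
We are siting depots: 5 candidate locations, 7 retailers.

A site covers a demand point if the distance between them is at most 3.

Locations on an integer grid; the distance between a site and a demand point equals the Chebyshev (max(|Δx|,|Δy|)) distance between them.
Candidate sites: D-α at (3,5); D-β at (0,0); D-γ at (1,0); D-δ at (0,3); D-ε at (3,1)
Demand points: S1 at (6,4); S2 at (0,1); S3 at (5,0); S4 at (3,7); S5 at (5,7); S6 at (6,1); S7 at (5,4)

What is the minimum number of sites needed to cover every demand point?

Coverage sets (demand points within 3 of each site):
  D-α: {S1, S4, S5, S7}
  D-β: {S2}
  D-γ: {S2}
  D-δ: {S2}
  D-ε: {S1, S2, S3, S6, S7}
No single site covers all 7 demand points.
But {D-α, D-ε} covers everything, so the minimum is 2.

2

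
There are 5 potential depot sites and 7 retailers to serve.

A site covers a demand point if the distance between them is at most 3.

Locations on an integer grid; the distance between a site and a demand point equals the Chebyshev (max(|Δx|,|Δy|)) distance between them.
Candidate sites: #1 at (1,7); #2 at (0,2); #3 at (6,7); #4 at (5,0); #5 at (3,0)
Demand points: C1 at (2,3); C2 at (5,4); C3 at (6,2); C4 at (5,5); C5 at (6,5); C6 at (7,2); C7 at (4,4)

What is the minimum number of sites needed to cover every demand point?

Coverage sets (demand points within 3 of each site):
  #1: {C7}
  #2: {C1}
  #3: {C2, C4, C5, C7}
  #4: {C1, C3, C6}
  #5: {C1, C3}
No single site covers all 7 demand points.
But {#3, #4} covers everything, so the minimum is 2.

2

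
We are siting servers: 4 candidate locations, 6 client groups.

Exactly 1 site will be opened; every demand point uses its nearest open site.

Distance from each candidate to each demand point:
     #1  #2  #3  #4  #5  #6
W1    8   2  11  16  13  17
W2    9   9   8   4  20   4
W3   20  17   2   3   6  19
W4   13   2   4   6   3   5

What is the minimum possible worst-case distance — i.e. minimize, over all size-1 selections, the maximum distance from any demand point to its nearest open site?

Open {W4}.
  Farthest demand point is #1 at distance 13 (to W4); all others are ≤ 13.
With {W1} the worst case is 17.
With {W2} the worst case is 20.
No size-1 selection achieves below 13.

13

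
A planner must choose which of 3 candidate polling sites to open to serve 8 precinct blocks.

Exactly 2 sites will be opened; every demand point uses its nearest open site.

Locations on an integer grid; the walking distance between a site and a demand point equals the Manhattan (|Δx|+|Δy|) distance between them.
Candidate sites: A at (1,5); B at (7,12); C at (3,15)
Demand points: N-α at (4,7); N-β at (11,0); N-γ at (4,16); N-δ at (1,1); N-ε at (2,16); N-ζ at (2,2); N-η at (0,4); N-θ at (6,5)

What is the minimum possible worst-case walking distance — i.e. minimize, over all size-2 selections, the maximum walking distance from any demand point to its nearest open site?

15

Open {A, B}.
  Farthest demand point is N-β at walking distance 15 (to A); all others are ≤ 15.
With {A, C} the worst case is 15.
With {B, C} the worst case is 16.
No size-2 selection achieves below 15.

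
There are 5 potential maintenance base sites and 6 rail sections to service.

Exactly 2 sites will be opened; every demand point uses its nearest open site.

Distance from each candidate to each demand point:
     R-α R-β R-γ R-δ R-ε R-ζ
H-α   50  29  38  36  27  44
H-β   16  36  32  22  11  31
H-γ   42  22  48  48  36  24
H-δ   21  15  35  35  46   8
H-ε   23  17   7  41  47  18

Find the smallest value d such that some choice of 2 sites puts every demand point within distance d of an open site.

Open {H-β, H-ε}.
  Farthest demand point is R-δ at distance 22 (to H-β); all others are ≤ 22.
With {H-α, H-β} the worst case is 32.
With {H-β, H-γ} the worst case is 32.
No size-2 selection achieves below 22.

22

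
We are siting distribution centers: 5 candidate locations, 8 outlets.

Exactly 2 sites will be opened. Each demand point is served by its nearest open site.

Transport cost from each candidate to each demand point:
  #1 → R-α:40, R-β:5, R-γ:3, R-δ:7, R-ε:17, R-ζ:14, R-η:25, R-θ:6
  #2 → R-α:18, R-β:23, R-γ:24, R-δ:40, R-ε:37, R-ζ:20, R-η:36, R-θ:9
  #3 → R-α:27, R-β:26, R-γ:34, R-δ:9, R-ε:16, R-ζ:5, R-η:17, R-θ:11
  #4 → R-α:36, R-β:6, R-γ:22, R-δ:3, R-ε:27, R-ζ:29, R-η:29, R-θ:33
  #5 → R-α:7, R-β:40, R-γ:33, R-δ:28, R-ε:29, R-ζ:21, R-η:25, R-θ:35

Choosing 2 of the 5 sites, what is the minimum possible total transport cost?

84

Open {#1, #5}.
  R-α→#5 7, R-β→#1 5, R-γ→#1 3, R-δ→#1 7, R-ε→#1 17, R-ζ→#1 14, R-η→#1 25, R-θ→#1 6  ⇒ total 84.
Compare {#1, #3}: total 86.
Compare {#1, #2}: total 95.
No size-2 selection does better; minimum is 84.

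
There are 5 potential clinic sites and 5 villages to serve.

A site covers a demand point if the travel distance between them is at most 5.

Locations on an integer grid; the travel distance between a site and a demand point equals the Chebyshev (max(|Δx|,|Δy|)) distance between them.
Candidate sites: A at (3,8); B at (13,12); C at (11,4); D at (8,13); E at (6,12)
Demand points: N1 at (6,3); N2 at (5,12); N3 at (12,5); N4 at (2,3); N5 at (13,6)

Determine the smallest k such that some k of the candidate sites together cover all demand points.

2

Coverage sets (demand points within 5 of each site):
  A: {N1, N2, N4}
  B: {}
  C: {N1, N3, N5}
  D: {N2}
  E: {N2}
No single site covers all 5 demand points.
But {A, C} covers everything, so the minimum is 2.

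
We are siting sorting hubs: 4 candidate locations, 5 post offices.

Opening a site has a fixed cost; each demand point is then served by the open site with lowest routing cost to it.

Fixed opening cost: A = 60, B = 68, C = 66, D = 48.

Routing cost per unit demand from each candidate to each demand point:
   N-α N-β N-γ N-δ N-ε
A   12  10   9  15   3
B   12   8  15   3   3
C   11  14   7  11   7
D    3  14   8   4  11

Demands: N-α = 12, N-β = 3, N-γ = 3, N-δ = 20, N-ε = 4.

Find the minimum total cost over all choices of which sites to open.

272

Open {B, D}: assign each demand point to its cheapest open site.
  N-α→D 12×3=36, N-β→B 3×8=24, N-γ→D 3×8=24, N-δ→B 20×3=60, N-ε→B 4×3=12
  routing cost 156, fixed 116 → total 272.
Compare {D}: routing cost 226 + fixed 48 = 274.
Compare {A, D}: routing cost 182 + fixed 108 = 290.
Compare {C, D}: routing cost 207 + fixed 114 = 321.
All other subsets cost ≥ 274. Minimum total cost: 272.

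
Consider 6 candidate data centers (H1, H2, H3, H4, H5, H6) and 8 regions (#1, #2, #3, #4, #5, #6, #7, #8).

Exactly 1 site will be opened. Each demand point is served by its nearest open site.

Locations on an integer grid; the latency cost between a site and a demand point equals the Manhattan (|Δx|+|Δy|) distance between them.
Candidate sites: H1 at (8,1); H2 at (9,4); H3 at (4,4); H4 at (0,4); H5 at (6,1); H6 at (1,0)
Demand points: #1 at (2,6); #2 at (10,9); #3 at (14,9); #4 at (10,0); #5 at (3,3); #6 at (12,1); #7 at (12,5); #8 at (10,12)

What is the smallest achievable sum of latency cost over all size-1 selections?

56

Open {H2}.
  #1→H2 9, #2→H2 6, #3→H2 10, #4→H2 5, #5→H2 7, #6→H2 6, #7→H2 4, #8→H2 9  ⇒ total 56.
Compare {H1}: total 70.
Compare {H3}: total 76.
No size-1 selection does better; minimum is 56.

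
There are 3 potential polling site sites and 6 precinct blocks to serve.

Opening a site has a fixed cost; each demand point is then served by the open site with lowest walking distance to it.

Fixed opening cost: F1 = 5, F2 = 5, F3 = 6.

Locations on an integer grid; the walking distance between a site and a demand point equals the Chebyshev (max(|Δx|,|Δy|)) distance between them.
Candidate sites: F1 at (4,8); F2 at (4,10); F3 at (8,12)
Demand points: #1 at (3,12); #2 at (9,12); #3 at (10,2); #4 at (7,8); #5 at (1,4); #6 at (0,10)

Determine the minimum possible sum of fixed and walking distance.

31

Open {F1}: assign each demand point to its cheapest open site.
  #1→F1 4, #2→F1 5, #3→F1 6, #4→F1 3, #5→F1 4, #6→F1 4
  walking distance 26, fixed 5 → total 31.
Compare {F2}: walking distance 28 + fixed 5 = 33.
Compare {F1, F3}: walking distance 22 + fixed 11 = 33.
Compare {F1, F2}: walking distance 24 + fixed 10 = 34.
All other subsets cost ≥ 33. Minimum total cost: 31.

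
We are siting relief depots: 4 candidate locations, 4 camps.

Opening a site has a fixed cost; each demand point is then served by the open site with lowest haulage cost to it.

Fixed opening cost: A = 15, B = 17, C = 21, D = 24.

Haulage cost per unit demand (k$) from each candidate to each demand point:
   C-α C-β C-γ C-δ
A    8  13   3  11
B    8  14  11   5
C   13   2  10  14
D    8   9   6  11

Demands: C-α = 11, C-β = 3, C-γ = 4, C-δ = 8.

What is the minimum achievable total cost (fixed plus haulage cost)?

199

Open {A, B, C}: assign each demand point to its cheapest open site.
  C-α→A 11×8=88, C-β→C 3×2=6, C-γ→A 4×3=12, C-δ→B 8×5=40
  haulage cost 146, fixed 53 → total 199.
Compare {A, B}: haulage cost 179 + fixed 32 = 211.
Compare {B, C}: haulage cost 174 + fixed 38 = 212.
Compare {B, D}: haulage cost 179 + fixed 41 = 220.
All other subsets cost ≥ 211. Minimum total cost: 199.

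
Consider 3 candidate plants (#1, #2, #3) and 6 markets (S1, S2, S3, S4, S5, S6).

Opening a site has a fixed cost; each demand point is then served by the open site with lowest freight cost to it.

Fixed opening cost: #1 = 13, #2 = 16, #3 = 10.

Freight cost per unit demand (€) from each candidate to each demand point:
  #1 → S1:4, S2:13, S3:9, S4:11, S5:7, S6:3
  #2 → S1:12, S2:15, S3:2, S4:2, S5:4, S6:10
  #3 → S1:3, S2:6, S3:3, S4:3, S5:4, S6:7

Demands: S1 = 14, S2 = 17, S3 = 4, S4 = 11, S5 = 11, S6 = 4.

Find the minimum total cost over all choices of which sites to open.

Open {#1, #3}: assign each demand point to its cheapest open site.
  S1→#3 14×3=42, S2→#3 17×6=102, S3→#3 4×3=12, S4→#3 11×3=33, S5→#3 11×4=44, S6→#1 4×3=12
  freight cost 245, fixed 23 → total 268.
Compare {#1, #2, #3}: freight cost 230 + fixed 39 = 269.
Compare {#3}: freight cost 261 + fixed 10 = 271.
Compare {#2, #3}: freight cost 246 + fixed 26 = 272.
All other subsets cost ≥ 269. Minimum total cost: 268.

268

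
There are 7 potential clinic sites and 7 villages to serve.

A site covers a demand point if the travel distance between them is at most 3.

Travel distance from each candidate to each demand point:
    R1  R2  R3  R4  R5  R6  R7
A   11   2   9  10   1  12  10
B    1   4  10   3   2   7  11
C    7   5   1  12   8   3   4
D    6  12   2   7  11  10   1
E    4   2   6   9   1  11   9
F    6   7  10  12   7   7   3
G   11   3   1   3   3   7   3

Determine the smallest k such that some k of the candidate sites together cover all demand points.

3

Coverage sets (demand points within 3 of each site):
  A: {R2, R5}
  B: {R1, R4, R5}
  C: {R3, R6}
  D: {R3, R7}
  E: {R2, R5}
  F: {R7}
  G: {R2, R3, R4, R5, R7}
No 2 sites suffice: every size-2 union leaves at least one demand point uncovered.
But {B, C, G} covers everything, so the minimum is 3.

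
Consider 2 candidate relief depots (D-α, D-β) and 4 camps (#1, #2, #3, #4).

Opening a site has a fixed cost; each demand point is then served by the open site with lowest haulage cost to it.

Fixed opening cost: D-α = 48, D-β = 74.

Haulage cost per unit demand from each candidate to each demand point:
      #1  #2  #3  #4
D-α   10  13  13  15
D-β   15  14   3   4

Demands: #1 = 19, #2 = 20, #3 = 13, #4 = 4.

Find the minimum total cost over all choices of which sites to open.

Open {D-α, D-β}: assign each demand point to its cheapest open site.
  #1→D-α 19×10=190, #2→D-α 20×13=260, #3→D-β 13×3=39, #4→D-β 4×4=16
  haulage cost 505, fixed 122 → total 627.
Compare {D-β}: haulage cost 620 + fixed 74 = 694.
Compare {D-α}: haulage cost 679 + fixed 48 = 727.

627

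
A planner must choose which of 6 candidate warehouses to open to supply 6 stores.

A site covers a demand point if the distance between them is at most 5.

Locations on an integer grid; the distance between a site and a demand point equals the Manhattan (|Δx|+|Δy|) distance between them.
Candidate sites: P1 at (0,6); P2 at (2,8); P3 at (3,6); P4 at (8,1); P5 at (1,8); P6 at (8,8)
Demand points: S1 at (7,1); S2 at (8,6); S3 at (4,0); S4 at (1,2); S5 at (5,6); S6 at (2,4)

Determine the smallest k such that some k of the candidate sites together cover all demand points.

2

Coverage sets (demand points within 5 of each site):
  P1: {S4, S5, S6}
  P2: {S5, S6}
  P3: {S2, S5, S6}
  P4: {S1, S2, S3}
  P5: {S6}
  P6: {S2, S5}
No single site covers all 6 demand points.
But {P1, P4} covers everything, so the minimum is 2.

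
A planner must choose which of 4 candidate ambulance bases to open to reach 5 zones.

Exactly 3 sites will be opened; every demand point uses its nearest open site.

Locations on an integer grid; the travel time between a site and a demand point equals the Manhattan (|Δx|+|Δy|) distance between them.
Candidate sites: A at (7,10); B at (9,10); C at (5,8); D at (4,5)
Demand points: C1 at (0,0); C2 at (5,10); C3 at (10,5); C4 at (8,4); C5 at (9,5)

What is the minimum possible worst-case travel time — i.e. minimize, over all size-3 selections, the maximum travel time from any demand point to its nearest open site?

9

Open {A, B, D}.
  Farthest demand point is C1 at travel time 9 (to D); all others are ≤ 9.
With {A, C, D} the worst case is 9.
With {B, C, D} the worst case is 9.
No size-3 selection achieves below 9.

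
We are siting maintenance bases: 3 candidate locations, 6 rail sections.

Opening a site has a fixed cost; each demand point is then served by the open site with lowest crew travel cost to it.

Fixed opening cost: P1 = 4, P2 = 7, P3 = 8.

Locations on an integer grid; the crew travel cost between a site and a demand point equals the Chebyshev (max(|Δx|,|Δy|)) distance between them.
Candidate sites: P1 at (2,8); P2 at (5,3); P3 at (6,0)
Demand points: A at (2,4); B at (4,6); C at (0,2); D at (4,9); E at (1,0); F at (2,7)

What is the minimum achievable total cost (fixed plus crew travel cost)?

27

Open {P1}: assign each demand point to its cheapest open site.
  A→P1 4, B→P1 2, C→P1 6, D→P1 2, E→P1 8, F→P1 1
  crew travel cost 23, fixed 4 → total 27.
Compare {P1, P2}: crew travel cost 17 + fixed 11 = 28.
Compare {P2}: crew travel cost 25 + fixed 7 = 32.
Compare {P1, P3}: crew travel cost 20 + fixed 12 = 32.
All other subsets cost ≥ 28. Minimum total cost: 27.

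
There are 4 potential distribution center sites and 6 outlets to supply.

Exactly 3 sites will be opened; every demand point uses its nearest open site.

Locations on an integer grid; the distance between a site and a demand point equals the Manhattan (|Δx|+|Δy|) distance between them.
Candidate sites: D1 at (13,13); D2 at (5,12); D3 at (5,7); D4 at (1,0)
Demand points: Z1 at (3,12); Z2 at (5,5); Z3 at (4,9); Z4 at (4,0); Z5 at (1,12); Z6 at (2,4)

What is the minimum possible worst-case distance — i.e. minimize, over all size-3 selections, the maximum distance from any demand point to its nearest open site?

5

Open {D2, D3, D4}.
  Farthest demand point is Z6 at distance 5 (to D4); all others are ≤ 5.
With {D1, D2, D4} the worst case is 7.
With {D1, D2, D3} the worst case is 8.
No size-3 selection achieves below 5.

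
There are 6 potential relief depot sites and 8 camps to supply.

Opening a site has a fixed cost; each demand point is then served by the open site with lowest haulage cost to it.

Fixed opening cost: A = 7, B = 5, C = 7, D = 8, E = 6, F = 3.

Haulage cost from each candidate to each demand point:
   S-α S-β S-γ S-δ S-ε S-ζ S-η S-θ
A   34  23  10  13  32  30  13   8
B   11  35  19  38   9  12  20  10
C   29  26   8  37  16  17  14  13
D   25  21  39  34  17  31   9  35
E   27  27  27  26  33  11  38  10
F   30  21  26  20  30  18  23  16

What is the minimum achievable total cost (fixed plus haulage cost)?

111

Open {A, B}: assign each demand point to its cheapest open site.
  S-α→B 11, S-β→A 23, S-γ→A 10, S-δ→A 13, S-ε→B 9, S-ζ→B 12, S-η→A 13, S-θ→A 8
  haulage cost 99, fixed 12 → total 111.
Compare {A, B, F}: haulage cost 97 + fixed 15 = 112.
Compare {A, B, D}: haulage cost 93 + fixed 20 = 113.
Compare {A, B, C}: haulage cost 97 + fixed 19 = 116.
All other subsets cost ≥ 112. Minimum total cost: 111.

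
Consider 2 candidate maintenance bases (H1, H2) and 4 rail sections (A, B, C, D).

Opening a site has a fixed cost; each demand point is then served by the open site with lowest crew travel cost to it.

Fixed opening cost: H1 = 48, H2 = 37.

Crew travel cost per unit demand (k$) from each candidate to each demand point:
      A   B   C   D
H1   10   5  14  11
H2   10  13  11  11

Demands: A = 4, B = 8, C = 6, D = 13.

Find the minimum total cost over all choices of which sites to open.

355

Open {H1}: assign each demand point to its cheapest open site.
  A→H1 4×10=40, B→H1 8×5=40, C→H1 6×14=84, D→H1 13×11=143
  crew travel cost 307, fixed 48 → total 355.
Compare {H1, H2}: crew travel cost 289 + fixed 85 = 374.
Compare {H2}: crew travel cost 353 + fixed 37 = 390.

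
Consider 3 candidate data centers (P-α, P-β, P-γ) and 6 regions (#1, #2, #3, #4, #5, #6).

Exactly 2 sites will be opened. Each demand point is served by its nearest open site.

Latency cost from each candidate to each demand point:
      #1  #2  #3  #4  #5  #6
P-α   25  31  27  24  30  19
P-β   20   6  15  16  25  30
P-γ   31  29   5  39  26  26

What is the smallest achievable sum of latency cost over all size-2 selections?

Open {P-β, P-γ}.
  #1→P-β 20, #2→P-β 6, #3→P-γ 5, #4→P-β 16, #5→P-β 25, #6→P-γ 26  ⇒ total 98.
Compare {P-α, P-β}: total 101.
Compare {P-α, P-γ}: total 128.

98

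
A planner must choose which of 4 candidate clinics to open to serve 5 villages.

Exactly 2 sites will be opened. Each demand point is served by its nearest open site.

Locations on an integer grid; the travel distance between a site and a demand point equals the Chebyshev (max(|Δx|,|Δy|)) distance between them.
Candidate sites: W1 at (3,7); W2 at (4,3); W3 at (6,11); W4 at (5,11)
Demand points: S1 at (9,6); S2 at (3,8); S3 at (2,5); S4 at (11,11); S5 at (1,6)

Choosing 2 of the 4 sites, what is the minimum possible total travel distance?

15

Open {W1, W3}.
  S1→W3 5, S2→W1 1, S3→W1 2, S4→W3 5, S5→W1 2  ⇒ total 15.
Compare {W1, W4}: total 16.
Compare {W1, W2}: total 18.
No size-2 selection does better; minimum is 15.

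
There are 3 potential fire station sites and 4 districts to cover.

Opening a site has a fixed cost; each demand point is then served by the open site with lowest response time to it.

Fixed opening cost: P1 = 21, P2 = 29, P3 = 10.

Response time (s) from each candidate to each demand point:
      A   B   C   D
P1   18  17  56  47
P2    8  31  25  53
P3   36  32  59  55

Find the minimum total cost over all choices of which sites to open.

146

Open {P2}: assign each demand point to its cheapest open site.
  A→P2 8, B→P2 31, C→P2 25, D→P2 53
  response time 117, fixed 29 → total 146.
Compare {P1, P2}: response time 97 + fixed 50 = 147.
Compare {P2, P3}: response time 117 + fixed 39 = 156.
Compare {P1, P2, P3}: response time 97 + fixed 60 = 157.
All other subsets cost ≥ 147. Minimum total cost: 146.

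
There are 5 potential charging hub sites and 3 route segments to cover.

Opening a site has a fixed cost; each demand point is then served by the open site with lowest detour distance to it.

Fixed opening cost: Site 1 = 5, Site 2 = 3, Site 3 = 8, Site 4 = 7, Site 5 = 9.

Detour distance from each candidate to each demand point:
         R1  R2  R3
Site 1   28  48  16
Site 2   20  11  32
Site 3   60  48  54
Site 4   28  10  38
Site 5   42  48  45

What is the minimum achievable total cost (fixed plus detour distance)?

Open {Site 1, Site 2}: assign each demand point to its cheapest open site.
  R1→Site 2 20, R2→Site 2 11, R3→Site 1 16
  detour distance 47, fixed 8 → total 55.
Compare {Site 1, Site 2, Site 4}: detour distance 46 + fixed 15 = 61.
Compare {Site 1, Site 2, Site 3}: detour distance 47 + fixed 16 = 63.
Compare {Site 1, Site 2, Site 5}: detour distance 47 + fixed 17 = 64.
All other subsets cost ≥ 61. Minimum total cost: 55.

55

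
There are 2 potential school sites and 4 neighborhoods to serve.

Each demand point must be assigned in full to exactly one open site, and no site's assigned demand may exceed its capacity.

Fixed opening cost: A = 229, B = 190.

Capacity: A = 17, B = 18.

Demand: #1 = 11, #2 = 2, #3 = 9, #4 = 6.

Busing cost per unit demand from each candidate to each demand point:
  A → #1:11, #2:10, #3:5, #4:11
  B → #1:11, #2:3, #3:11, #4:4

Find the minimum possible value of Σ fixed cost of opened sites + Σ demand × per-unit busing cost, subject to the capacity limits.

629

Open {A, B}; cheapest assignment that respects the capacities:
  A (cap 17, load 11): #2, #3 — cost 2×10 + 9×5 = 65
  B (cap 18, load 17): #1, #4 — cost 11×11 + 6×4 = 145
  Shipping 210, fixed 419 → total 629.
  Any other capacity-feasible assignment to {A, B} ships for at least 210.
Total demand is 28 and no other set of sites has combined capacity ≥ 28, so {A, B} is the only feasible choice of open sites. Minimum: 629.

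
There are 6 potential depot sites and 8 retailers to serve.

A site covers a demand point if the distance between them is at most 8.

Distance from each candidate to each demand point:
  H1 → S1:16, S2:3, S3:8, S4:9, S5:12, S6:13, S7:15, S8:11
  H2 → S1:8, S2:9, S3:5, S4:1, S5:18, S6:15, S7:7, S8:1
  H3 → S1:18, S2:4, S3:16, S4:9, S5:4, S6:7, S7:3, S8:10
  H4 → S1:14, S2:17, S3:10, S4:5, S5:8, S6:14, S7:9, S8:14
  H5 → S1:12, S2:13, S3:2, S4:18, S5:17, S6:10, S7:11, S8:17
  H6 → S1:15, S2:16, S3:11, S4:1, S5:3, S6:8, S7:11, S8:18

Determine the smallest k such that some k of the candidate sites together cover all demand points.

Coverage sets (demand points within 8 of each site):
  H1: {S2, S3}
  H2: {S1, S3, S4, S7, S8}
  H3: {S2, S5, S6, S7}
  H4: {S4, S5}
  H5: {S3}
  H6: {S4, S5, S6}
No single site covers all 8 demand points.
But {H2, H3} covers everything, so the minimum is 2.

2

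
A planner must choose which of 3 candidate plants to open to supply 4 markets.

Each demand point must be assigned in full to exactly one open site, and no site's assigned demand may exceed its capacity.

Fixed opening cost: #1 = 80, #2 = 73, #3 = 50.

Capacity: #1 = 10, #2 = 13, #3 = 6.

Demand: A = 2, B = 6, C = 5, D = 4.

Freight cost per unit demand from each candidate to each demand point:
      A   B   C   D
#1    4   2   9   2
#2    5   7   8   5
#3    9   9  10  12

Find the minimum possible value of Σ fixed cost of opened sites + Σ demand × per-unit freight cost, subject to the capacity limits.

Open {#1, #2}; cheapest assignment that respects the capacities:
  #1 (cap 10, load 10): B, D — cost 6×2 + 4×2 = 20
  #2 (cap 13, load 7): A, C — cost 2×5 + 5×8 = 50
  Shipping 70, fixed 153 → total 223.
  Any other capacity-feasible assignment to {#1, #2} ships for at least 70.
Compare {#2, #3}: its best feasible assignment gives total 245.
Compare {#1, #2, #3}: its best feasible assignment gives total 273.
Every other set of open sites that can feasibly serve all demand totals ≥ 245 even under its best assignment. Minimum: 223.

223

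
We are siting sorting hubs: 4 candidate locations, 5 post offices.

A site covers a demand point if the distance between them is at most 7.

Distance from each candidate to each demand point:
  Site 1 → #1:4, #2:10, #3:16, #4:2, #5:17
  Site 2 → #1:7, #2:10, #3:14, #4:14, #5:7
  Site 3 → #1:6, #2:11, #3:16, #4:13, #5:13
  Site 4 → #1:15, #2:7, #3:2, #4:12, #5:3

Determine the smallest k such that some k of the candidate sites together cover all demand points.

2

Coverage sets (demand points within 7 of each site):
  Site 1: {#1, #4}
  Site 2: {#1, #5}
  Site 3: {#1}
  Site 4: {#2, #3, #5}
No single site covers all 5 demand points.
But {Site 1, Site 4} covers everything, so the minimum is 2.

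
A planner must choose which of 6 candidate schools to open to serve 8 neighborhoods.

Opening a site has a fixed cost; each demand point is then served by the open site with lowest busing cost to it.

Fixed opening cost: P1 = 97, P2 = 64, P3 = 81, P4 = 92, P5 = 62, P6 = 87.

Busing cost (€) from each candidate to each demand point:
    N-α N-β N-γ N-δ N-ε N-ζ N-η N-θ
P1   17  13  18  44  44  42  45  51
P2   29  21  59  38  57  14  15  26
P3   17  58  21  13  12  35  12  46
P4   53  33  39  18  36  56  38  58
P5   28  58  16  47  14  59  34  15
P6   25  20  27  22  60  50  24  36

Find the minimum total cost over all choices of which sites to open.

281

Open {P2, P3}: assign each demand point to its cheapest open site.
  N-α→P3 17, N-β→P2 21, N-γ→P3 21, N-δ→P3 13, N-ε→P3 12, N-ζ→P2 14, N-η→P3 12, N-θ→P2 26
  busing cost 136, fixed 145 → total 281.
Compare {P2, P5}: busing cost 161 + fixed 126 = 287.
Compare {P3}: busing cost 214 + fixed 81 = 295.
Compare {P3, P5}: busing cost 178 + fixed 143 = 321.
All other subsets cost ≥ 287. Minimum total cost: 281.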